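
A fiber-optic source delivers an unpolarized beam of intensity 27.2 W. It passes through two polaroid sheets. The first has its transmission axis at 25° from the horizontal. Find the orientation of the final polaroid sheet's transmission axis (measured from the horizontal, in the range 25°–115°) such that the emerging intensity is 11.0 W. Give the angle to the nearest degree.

Unpolarized light through the first polarizer → I₁ = ½ I₀, now polarized at 25°.
Target fraction: 11.0 / 27.2 W = 0.4044 of I₀.
Need I₂/I₀ = 0.4044, so cos²(θ − 25°) = 0.4044 / 0.5 = 0.8088.
θ − 25° = arccos(√0.8088) = 25.9°, giving θ ≈ 25 + 25.9 = 50.9°.

θ ≈ 51°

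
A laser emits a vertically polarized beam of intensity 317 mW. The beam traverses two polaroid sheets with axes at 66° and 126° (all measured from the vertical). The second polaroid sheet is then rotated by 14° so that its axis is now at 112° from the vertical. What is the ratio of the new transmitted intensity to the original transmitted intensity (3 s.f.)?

I_new/I_old ≈ 1.93

Before rotation:
I₁ = I₀ cos²(66° − 0°) = I₀ cos²(66°) = 0.1654 I₀.
I₂ = I₁ cos²(126° − 66°) = 0.1654 I₀ · cos²(60°) = 0.04136 I₀.
After rotation:
I₁ = I₀ cos²(66° − 0°) = I₀ cos²(66°) = 0.1654 I₀.
I₂ = I₁ cos²(112° − 66°) = 0.1654 I₀ · cos²(46°) = 0.07983 I₀.
Ratio = 0.07983 / 0.04136 = 1.93.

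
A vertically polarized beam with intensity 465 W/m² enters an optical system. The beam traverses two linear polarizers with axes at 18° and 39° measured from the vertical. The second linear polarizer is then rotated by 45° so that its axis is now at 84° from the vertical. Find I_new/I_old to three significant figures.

Before rotation:
I₁ = I₀ cos²(18° − 0°) = I₀ cos²(18°) = 0.9045 I₀.
I₂ = I₁ cos²(39° − 18°) = 0.9045 I₀ · cos²(21°) = 0.7883 I₀.
After rotation:
I₁ = I₀ cos²(18° − 0°) = I₀ cos²(18°) = 0.9045 I₀.
I₂ = I₁ cos²(84° − 18°) = 0.9045 I₀ · cos²(66°) = 0.1496 I₀.
Ratio = 0.1496 / 0.7883 = 0.1898.

I_new/I_old ≈ 0.190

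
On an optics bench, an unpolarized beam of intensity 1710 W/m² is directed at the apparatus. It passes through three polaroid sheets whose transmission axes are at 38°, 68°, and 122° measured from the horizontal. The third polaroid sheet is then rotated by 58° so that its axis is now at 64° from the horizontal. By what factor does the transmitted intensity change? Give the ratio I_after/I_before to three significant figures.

I_new/I_old ≈ 2.88

Before rotation:
Unpolarized light through the first polarizer → I₁ = ½ I₀, now polarized at 38°.
I₂ = I₁ cos²(68° − 38°) = 0.5 I₀ · cos²(30°) = 0.375 I₀.
I₃ = I₂ cos²(122° − 68°) = 0.375 I₀ · cos²(54°) = 0.1296 I₀.
After rotation:
Unpolarized light through the first polarizer → I₁ = ½ I₀, now polarized at 38°.
I₂ = I₁ cos²(68° − 38°) = 0.5 I₀ · cos²(30°) = 0.375 I₀.
I₃ = I₂ cos²(64° − 68°) = 0.375 I₀ · cos²(4°) = 0.3732 I₀.
Ratio = 0.3732 / 0.1296 = 2.88.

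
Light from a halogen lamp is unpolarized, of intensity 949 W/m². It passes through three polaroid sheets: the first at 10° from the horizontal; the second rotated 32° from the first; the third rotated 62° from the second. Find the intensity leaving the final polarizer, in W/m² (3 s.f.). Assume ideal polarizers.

Unpolarized light through the first polarizer → I₁ = 949 W/m²/2 = 474.5 W/m², polarized at 10°.
I₂ = I₁ · cos²(32°) = 474.5 · 0.7192 = 341.3 W/m².
I₃ = I₂ · cos²(62°) = 341.3 · 0.2204 = 75.21 W/m².

I ≈ 75.2 W/m²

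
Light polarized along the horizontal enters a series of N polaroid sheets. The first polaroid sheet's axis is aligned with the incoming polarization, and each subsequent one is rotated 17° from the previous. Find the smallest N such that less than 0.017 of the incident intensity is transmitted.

N = 47

First polarizer is aligned with the polarization: full transmission.
Each further stage multiplies by cos²(17°) = 0.9145.
After N polarizers: T = 0.9145^(N−1). Require T < 0.017 ⇒ N−1 > ln(0.017)/ln(0.9145) = 45.60, so N−1 ≥ 46 and N = 47.
Check: N=47 gives T = 0.0164 < 0.017; N=46 gives T = 0.01793.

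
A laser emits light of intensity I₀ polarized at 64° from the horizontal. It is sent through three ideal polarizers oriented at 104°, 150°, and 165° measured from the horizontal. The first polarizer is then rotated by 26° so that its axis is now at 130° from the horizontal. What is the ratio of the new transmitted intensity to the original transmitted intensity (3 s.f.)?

Before rotation:
By Malus's law, I₁ = I₀ cos²(104° − 64°) = I₀ cos²(40°) = 0.5868 I₀.
I₂ = I₁ cos²(150° − 104°) = 0.5868 I₀ · cos²(46°) = 0.2832 I₀.
I₃ = I₂ cos²(165° − 150°) = 0.2832 I₀ · cos²(15°) = 0.2642 I₀.
After rotation:
I₁ = I₀ cos²(130° − 64°) = I₀ cos²(66°) = 0.1654 I₀.
I₂ = I₁ cos²(150° − 130°) = 0.1654 I₀ · cos²(20°) = 0.1461 I₀.
I₃ = I₂ cos²(165° − 150°) = 0.1461 I₀ · cos²(15°) = 0.1363 I₀.
Ratio = 0.1363 / 0.2642 = 0.5159.

I_new/I_old ≈ 0.516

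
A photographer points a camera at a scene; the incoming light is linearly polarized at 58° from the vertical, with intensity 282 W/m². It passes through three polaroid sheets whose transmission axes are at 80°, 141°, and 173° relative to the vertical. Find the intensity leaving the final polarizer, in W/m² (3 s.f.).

I ≈ 41.0 W/m²

I₁ = 282 W/m² · cos²(22°) = 242.4 W/m².
I₂ = I₁ · cos²(61°) = 242.4 · 0.235 = 56.98 W/m².
I₃ = I₂ · cos²(32°) = 56.98 · 0.7192 = 40.98 W/m².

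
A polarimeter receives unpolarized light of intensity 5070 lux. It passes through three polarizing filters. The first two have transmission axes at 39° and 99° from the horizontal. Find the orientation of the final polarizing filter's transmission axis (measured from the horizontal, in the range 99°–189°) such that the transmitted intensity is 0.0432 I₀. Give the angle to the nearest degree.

Unpolarized light through the first polarizer → I₁ = ½ I₀, now polarized at 39°.
I₂ = I₁ cos²(99° − 39°) = 0.5 I₀ · cos²(60°) = 0.125 I₀.
Need I₃/I₀ = 0.0432, so cos²(θ − 99°) = 0.0432 / 0.125 = 0.3456.
θ − 99° = arccos(√0.3456) = 54.0°, giving θ ≈ 99 + 54.0 = 153.0°.

θ ≈ 153°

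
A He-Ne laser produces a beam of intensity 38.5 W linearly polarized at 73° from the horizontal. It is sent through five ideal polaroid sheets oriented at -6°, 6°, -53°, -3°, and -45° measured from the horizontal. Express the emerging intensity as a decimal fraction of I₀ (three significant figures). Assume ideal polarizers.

I/I₀ ≈ 0.00211

I₁ = 38.5 W · cos²(79°) = 1.402 W.
I₂ = I₁ · cos²(12°) = 1.402 · 0.9568 = 1.341 W.
I₃ = I₂ · cos²(59°) = 1.341 · 0.2653 = 0.3558 W.
I₄ = I₃ · cos²(50°) = 0.3558 · 0.4132 = 0.147 W.
I₅ = I₄ · cos²(42°) = 0.147 · 0.5523 = 0.08118 W.
Transmitted fraction = 0.002108.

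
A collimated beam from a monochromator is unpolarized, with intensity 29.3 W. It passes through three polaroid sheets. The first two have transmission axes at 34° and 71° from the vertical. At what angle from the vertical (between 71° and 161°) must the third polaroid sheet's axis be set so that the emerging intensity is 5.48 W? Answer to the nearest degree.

Unpolarized light through the first polarizer → I₁ = ½ I₀, now polarized at 34°.
I₂ = I₁ cos²(71° − 34°) = 0.5 I₀ · cos²(37°) = 0.3189 I₀.
Target fraction: 5.48 / 29.3 W = 0.187 of I₀.
Need I₃/I₀ = 0.187, so cos²(θ − 71°) = 0.187 / 0.3189 = 0.5865.
θ − 71° = arccos(√0.5865) = 40.0°, giving θ ≈ 71 + 40.0 = 111.0°.

θ ≈ 111°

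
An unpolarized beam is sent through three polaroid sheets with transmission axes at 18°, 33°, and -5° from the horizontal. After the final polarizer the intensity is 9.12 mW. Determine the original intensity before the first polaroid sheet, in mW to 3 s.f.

I₀ ≈ 31.5 mW

Unpolarized light through the first polarizer → I₁ = ½ I₀, now polarized at 18°.
I₂ = I₁ cos²(33° − 18°) = 0.5 I₀ · cos²(15°) = 0.4665 I₀.
I₃ = I₂ cos²(-5° − 33°) = 0.4665 I₀ · cos²(38°) = 0.2897 I₀.
So 9.12 mW = 0.2897 I₀, giving I₀ = 9.12/0.2897 = 31.48 mW.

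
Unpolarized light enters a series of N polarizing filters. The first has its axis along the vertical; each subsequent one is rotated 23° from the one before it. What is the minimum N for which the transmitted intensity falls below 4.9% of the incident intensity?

N = 16

First polarizer halves the unpolarized light: factor 1/2.
Each further stage multiplies by cos²(23°) = 0.8473.
After N polarizers: T = 0.5·0.8473^(N−1). Require T < 0.049 ⇒ N−1 > ln(0.049/0.5)/ln(0.8473) = 14.02, so N−1 ≥ 15 and N = 16.
Check: N=16 gives T = 0.04166 < 0.049; N=15 gives T = 0.04917.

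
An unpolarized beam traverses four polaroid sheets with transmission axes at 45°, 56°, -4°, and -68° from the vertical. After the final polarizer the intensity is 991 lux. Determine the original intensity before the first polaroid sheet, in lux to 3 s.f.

I₀ ≈ 4.28e4 lux

Unpolarized light through the first polarizer → I₁ = ½ I₀, now polarized at 45°.
I₂ = I₁ cos²(56° − 45°) = 0.5 I₀ · cos²(11°) = 0.4818 I₀.
I₃ = I₂ cos²(-4° − 56°) = 0.4818 I₀ · cos²(60°) = 0.1204 I₀.
I₄ = I₃ cos²(-68° + 4°) = 0.1204 I₀ · cos²(64°) = 0.02315 I₀.
So 991 lux = 0.02315 I₀, giving I₀ = 991/0.02315 = 4.281e+04 lux.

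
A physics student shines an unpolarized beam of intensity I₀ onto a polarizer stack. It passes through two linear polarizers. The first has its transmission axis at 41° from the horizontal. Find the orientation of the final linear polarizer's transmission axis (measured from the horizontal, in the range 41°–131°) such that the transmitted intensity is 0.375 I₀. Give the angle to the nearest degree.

θ ≈ 71°

Unpolarized light through the first polarizer → I₁ = ½ I₀, now polarized at 41°.
Need I₂/I₀ = 0.375, so cos²(θ − 41°) = 0.375 / 0.5 = 0.75.
θ − 41° = arccos(√0.75) = 30.0°, giving θ ≈ 41 + 30.0 = 71.0°.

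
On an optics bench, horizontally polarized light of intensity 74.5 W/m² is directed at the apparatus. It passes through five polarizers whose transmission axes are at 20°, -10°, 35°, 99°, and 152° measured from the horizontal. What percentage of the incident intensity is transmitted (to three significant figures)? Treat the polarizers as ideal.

≈ 2.30%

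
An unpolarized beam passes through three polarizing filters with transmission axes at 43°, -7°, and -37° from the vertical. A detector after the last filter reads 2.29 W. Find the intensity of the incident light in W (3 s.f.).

Unpolarized light through the first polarizer → I₁ = ½ I₀, now polarized at 43°.
I₂ = I₁ cos²(-7° − 43°) = 0.5 I₀ · cos²(50°) = 0.2066 I₀.
I₃ = I₂ cos²(-37° + 7°) = 0.2066 I₀ · cos²(30°) = 0.1549 I₀.
So 2.29 W = 0.1549 I₀, giving I₀ = 2.29/0.1549 = 14.78 W.

I₀ ≈ 14.8 W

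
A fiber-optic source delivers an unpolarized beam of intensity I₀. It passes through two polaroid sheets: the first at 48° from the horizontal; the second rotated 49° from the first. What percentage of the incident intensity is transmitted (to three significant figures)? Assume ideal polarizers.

≈ 21.5%

Unpolarized light through the first polarizer → I₁ = ½ I₀, now polarized at 48°.
I₂ = I₁ cos²(49°) = 0.5 · 0.4304 I₀ = 0.2152 I₀.
That is 21.52% of the incident intensity.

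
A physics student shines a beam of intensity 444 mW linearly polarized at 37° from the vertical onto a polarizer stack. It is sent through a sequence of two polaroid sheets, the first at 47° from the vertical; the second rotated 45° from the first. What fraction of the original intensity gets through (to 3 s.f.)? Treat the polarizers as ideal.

I/I₀ ≈ 0.485

I₁ = 444 mW · cos²(10°) = 430.6 mW.
I₂ = I₁ · cos²(45°) = 430.6 · 0.5 = 215.3 mW.
Transmitted fraction = 0.4849.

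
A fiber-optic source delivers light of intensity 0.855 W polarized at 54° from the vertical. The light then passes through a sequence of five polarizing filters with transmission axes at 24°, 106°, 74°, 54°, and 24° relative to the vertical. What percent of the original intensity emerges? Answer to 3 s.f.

By Malus's law, I₁ = 0.855 W · cos²(30°) = 0.6413 W.
I₂ = I₁ · cos²(82°) = 0.6413 · 0.01937 = 0.01242 W.
I₃ = I₂ · cos²(32°) = 0.01242 · 0.7192 = 0.008933 W.
I₄ = I₃ · cos²(20°) = 0.008933 · 0.883 = 0.007888 W.
I₅ = I₄ · cos²(30°) = 0.007888 · 0.75 = 0.005916 W.
That is 0.6919% of the incident intensity.

≈ 0.692%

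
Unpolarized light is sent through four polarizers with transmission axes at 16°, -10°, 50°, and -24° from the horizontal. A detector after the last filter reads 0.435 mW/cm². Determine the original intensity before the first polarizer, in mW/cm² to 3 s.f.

I₀ ≈ 56.7 mW/cm²

Unpolarized light through the first polarizer → I₁ = ½ I₀, now polarized at 16°.
I₂ = I₁ cos²(-10° − 16°) = 0.5 I₀ · cos²(26°) = 0.4039 I₀.
I₃ = I₂ cos²(50° + 10°) = 0.4039 I₀ · cos²(60°) = 0.101 I₀.
I₄ = I₃ cos²(-24° − 50°) = 0.101 I₀ · cos²(74°) = 0.007672 I₀.
So 0.435 mW/cm² = 0.007672 I₀, giving I₀ = 0.435/0.007672 = 56.7 mW/cm².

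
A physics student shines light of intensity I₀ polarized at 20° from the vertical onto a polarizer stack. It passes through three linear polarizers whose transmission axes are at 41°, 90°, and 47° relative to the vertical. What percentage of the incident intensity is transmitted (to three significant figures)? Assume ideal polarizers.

≈ 20.1%

I₁ = I₀ cos²(41° − 20°) = I₀ cos²(21°) = 0.8716 I₀.
I₂ = I₁ cos²(90° − 41°) = 0.8716 I₀ · cos²(49°) = 0.3751 I₀.
I₃ = I₂ cos²(47° − 90°) = 0.3751 I₀ · cos²(43°) = 0.2007 I₀.
That is 20.07% of the incident intensity.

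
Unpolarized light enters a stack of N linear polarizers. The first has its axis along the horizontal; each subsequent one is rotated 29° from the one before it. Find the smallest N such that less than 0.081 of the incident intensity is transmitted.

First polarizer halves the unpolarized light: factor 1/2.
Each further stage multiplies by cos²(29°) = 0.765.
After N polarizers: T = 0.5·0.765^(N−1). Require T < 0.081 ⇒ N−1 > ln(0.081/0.5)/ln(0.765) = 6.79, so N−1 ≥ 7 and N = 8.
Check: N=8 gives T = 0.07664 < 0.081; N=7 gives T = 0.1002.

N = 8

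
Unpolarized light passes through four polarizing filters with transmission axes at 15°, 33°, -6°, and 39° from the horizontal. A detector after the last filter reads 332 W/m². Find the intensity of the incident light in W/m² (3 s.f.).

Unpolarized light through the first polarizer → I₁ = ½ I₀, now polarized at 15°.
I₂ = I₁ cos²(33° − 15°) = 0.5 I₀ · cos²(18°) = 0.4523 I₀.
I₃ = I₂ cos²(-6° − 33°) = 0.4523 I₀ · cos²(39°) = 0.2731 I₀.
I₄ = I₃ cos²(39° + 6°) = 0.2731 I₀ · cos²(45°) = 0.1366 I₀.
So 332 W/m² = 0.1366 I₀, giving I₀ = 332/0.1366 = 2431 W/m².

I₀ ≈ 2430 W/m²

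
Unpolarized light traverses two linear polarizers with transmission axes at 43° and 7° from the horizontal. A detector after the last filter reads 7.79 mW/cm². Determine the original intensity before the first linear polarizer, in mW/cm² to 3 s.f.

Unpolarized light through the first polarizer → I₁ = ½ I₀, now polarized at 43°.
I₂ = I₁ cos²(7° − 43°) = 0.5 I₀ · cos²(36°) = 0.3273 I₀.
So 7.79 mW/cm² = 0.3273 I₀, giving I₀ = 7.79/0.3273 = 23.8 mW/cm².

I₀ ≈ 23.8 mW/cm²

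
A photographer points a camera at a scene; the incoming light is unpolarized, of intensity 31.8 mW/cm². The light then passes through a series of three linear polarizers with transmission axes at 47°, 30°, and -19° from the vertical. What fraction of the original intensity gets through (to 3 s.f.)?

I/I₀ ≈ 0.197

Unpolarized light through the first polarizer → I₁ = 31.8 mW/cm²/2 = 15.9 mW/cm², polarized at 47°.
I₂ = I₁ · cos²(17°) = 15.9 · 0.9145 = 14.54 mW/cm².
I₃ = I₂ · cos²(49°) = 14.54 · 0.4304 = 6.259 mW/cm².
Transmitted fraction = 0.1968.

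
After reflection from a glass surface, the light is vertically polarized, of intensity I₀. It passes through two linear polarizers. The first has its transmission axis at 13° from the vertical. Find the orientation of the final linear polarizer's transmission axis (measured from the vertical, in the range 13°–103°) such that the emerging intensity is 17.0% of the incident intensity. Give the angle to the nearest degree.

θ ≈ 78°

I₁ = I₀ cos²(13° − 0°) = I₀ cos²(13°) = 0.9494 I₀.
Need I₂/I₀ = 0.17, so cos²(θ − 13°) = 0.17 / 0.9494 = 0.1791.
θ − 13° = arccos(√0.1791) = 65.0°, giving θ ≈ 13 + 65.0 = 78.0°.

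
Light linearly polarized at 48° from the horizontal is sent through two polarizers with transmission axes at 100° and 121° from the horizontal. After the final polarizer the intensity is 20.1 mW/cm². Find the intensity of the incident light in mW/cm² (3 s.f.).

I₀ ≈ 60.8 mW/cm²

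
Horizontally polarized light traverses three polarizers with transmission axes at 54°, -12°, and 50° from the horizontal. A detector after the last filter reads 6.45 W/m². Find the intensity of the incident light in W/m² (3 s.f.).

I₀ ≈ 512 W/m²

I₁ = I₀ cos²(54° − 0°) = I₀ cos²(54°) = 0.3455 I₀.
I₂ = I₁ cos²(-12° − 54°) = 0.3455 I₀ · cos²(66°) = 0.05716 I₀.
I₃ = I₂ cos²(50° + 12°) = 0.05716 I₀ · cos²(62°) = 0.0126 I₀.
So 6.45 W/m² = 0.0126 I₀, giving I₀ = 6.45/0.0126 = 512 W/m².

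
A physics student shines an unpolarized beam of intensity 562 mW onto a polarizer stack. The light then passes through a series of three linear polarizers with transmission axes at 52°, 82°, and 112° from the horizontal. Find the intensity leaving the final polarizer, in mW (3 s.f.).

Unpolarized light through the first polarizer → I₁ = 562 mW/2 = 281 mW, polarized at 52°.
I₂ = I₁ · cos²(30°) = 281 · 0.75 = 210.8 mW.
I₃ = I₂ · cos²(30°) = 210.8 · 0.75 = 158.1 mW.

I ≈ 158 mW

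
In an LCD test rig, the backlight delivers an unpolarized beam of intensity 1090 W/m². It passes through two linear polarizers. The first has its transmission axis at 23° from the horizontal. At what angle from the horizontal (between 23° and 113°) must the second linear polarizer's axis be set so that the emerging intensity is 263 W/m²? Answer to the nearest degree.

Unpolarized light through the first polarizer → I₁ = ½ I₀, now polarized at 23°.
Target fraction: 263 / 1090 W/m² = 0.2413 of I₀.
Need I₂/I₀ = 0.2413, so cos²(θ − 23°) = 0.2413 / 0.5 = 0.4826.
θ − 23° = arccos(√0.4826) = 46.0°, giving θ ≈ 23 + 46.0 = 69.0°.

θ ≈ 69°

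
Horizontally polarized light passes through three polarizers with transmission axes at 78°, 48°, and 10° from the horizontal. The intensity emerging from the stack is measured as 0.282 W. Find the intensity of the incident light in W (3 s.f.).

I₀ ≈ 14.0 W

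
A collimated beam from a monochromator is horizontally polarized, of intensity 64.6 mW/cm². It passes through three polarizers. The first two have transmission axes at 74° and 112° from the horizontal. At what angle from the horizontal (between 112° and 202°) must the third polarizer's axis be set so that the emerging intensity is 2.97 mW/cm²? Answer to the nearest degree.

θ ≈ 121°

I₁ = I₀ cos²(74° − 0°) = I₀ cos²(74°) = 0.07598 I₀.
I₂ = I₁ cos²(112° − 74°) = 0.07598 I₀ · cos²(38°) = 0.04718 I₀.
Target fraction: 2.97 / 64.6 mW/cm² = 0.04598 of I₀.
Need I₃/I₀ = 0.04598, so cos²(θ − 112°) = 0.04598 / 0.04718 = 0.9745.
θ − 112° = arccos(√0.9745) = 9.2°, giving θ ≈ 112 + 9.2 = 121.2°.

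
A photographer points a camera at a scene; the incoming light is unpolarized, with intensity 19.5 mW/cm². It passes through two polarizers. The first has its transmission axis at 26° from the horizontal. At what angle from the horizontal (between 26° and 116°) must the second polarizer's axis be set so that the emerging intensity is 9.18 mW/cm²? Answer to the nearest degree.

Unpolarized light through the first polarizer → I₁ = ½ I₀, now polarized at 26°.
Target fraction: 9.18 / 19.5 mW/cm² = 0.4708 of I₀.
Need I₂/I₀ = 0.4708, so cos²(θ − 26°) = 0.4708 / 0.5 = 0.9415.
θ − 26° = arccos(√0.9415) = 14.0°, giving θ ≈ 26 + 14.0 = 40.0°.

θ ≈ 40°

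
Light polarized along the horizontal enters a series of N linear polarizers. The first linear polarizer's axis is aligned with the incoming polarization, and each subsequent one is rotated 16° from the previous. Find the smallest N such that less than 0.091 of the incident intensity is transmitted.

First polarizer is aligned with the polarization: full transmission.
Each further stage multiplies by cos²(16°) = 0.924.
After N polarizers: T = 0.924^(N−1). Require T < 0.091 ⇒ N−1 > ln(0.091)/ln(0.924) = 30.33, so N−1 ≥ 31 and N = 32.
Check: N=32 gives T = 0.08633 < 0.091; N=31 gives T = 0.09343.

N = 32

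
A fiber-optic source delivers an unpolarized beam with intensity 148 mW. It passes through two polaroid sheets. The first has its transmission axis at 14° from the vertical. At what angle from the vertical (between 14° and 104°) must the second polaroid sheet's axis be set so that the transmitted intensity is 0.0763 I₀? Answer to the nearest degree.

Unpolarized light through the first polarizer → I₁ = ½ I₀, now polarized at 14°.
Need I₂/I₀ = 0.0763, so cos²(θ − 14°) = 0.0763 / 0.5 = 0.1526.
θ − 14° = arccos(√0.1526) = 67.0°, giving θ ≈ 14 + 67.0 = 81.0°.

θ ≈ 81°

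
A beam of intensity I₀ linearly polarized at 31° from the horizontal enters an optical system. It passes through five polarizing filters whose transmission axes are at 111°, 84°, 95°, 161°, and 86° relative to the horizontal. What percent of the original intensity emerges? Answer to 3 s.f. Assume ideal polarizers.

≈ 0.0256%

By Malus's law, I₁ = I₀ cos²(111° − 31°) = I₀ cos²(80°) = 0.03015 I₀.
I₂ = I₁ cos²(84° − 111°) = 0.03015 I₀ · cos²(27°) = 0.02394 I₀.
I₃ = I₂ cos²(95° − 84°) = 0.02394 I₀ · cos²(11°) = 0.02307 I₀.
I₄ = I₃ cos²(161° − 95°) = 0.02307 I₀ · cos²(66°) = 0.003816 I₀.
I₅ = I₄ cos²(86° − 161°) = 0.003816 I₀ · cos²(75°) = 0.0002556 I₀.
That is 0.02556% of the incident intensity.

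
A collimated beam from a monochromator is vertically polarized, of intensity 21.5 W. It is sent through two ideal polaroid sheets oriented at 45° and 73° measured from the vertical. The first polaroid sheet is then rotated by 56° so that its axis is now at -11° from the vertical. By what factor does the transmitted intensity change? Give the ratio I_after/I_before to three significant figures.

I_new/I_old ≈ 0.0270

Before rotation:
I₁ = I₀ cos²(45° − 0°) = I₀ cos²(45°) = 0.5 I₀.
I₂ = I₁ cos²(73° − 45°) = 0.5 I₀ · cos²(28°) = 0.3898 I₀.
After rotation:
I₁ = I₀ cos²(-11° − 0°) = I₀ cos²(11°) = 0.9636 I₀.
I₂ = I₁ cos²(73° + 11°) = 0.9636 I₀ · cos²(84°) = 0.01053 I₀.
Ratio = 0.01053 / 0.3898 = 0.02701.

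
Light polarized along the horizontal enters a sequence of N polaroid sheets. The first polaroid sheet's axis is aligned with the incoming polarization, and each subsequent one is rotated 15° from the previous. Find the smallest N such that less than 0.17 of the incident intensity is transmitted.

First polarizer is aligned with the polarization: full transmission.
Each further stage multiplies by cos²(15°) = 0.933.
After N polarizers: T = 0.933^(N−1). Require T < 0.17 ⇒ N−1 > ln(0.17)/ln(0.933) = 25.56, so N−1 ≥ 26 and N = 27.
Check: N=27 gives T = 0.1648 < 0.17; N=26 gives T = 0.1767.

N = 27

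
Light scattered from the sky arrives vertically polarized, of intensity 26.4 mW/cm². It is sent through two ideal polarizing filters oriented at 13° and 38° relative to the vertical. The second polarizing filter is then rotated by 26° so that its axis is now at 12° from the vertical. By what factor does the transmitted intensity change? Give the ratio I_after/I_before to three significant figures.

Before rotation:
I₁ = I₀ cos²(13° − 0°) = I₀ cos²(13°) = 0.9494 I₀.
I₂ = I₁ cos²(38° − 13°) = 0.9494 I₀ · cos²(25°) = 0.7798 I₀.
After rotation:
I₁ = I₀ cos²(13° − 0°) = I₀ cos²(13°) = 0.9494 I₀.
I₂ = I₁ cos²(12° − 13°) = 0.9494 I₀ · cos²(1°) = 0.9491 I₀.
Ratio = 0.9491 / 0.7798 = 1.217.

I_new/I_old ≈ 1.22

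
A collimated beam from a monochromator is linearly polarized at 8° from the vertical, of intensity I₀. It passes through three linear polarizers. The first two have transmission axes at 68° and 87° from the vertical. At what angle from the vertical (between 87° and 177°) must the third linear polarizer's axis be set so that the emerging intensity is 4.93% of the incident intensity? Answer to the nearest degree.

θ ≈ 149°

By Malus's law, I₁ = I₀ cos²(68° − 8°) = I₀ cos²(60°) = 0.25 I₀.
I₂ = I₁ cos²(87° − 68°) = 0.25 I₀ · cos²(19°) = 0.2235 I₀.
Need I₃/I₀ = 0.0493, so cos²(θ − 87°) = 0.0493 / 0.2235 = 0.2206.
θ − 87° = arccos(√0.2206) = 62.0°, giving θ ≈ 87 + 62.0 = 149.0°.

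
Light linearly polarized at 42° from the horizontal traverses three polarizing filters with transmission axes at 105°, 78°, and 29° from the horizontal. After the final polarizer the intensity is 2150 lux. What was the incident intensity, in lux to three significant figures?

I₁ = I₀ cos²(105° − 42°) = I₀ cos²(63°) = 0.2061 I₀.
I₂ = I₁ cos²(78° − 105°) = 0.2061 I₀ · cos²(27°) = 0.1636 I₀.
I₃ = I₂ cos²(29° − 78°) = 0.1636 I₀ · cos²(49°) = 0.07043 I₀.
So 2150 lux = 0.07043 I₀, giving I₀ = 2150/0.07043 = 3.053e+04 lux.

I₀ ≈ 3.05e4 lux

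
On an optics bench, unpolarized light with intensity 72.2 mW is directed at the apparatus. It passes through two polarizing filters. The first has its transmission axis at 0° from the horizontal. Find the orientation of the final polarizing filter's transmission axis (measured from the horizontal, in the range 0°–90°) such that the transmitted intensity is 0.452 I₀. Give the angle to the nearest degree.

Unpolarized light through the first polarizer → I₁ = ½ I₀, now polarized at 0°.
Need I₂/I₀ = 0.452, so cos²(θ − 0°) = 0.452 / 0.5 = 0.904.
θ − 0° = arccos(√0.904) = 18.0°, giving θ ≈ 0 + 18.0 = 18.0°.

θ ≈ 18°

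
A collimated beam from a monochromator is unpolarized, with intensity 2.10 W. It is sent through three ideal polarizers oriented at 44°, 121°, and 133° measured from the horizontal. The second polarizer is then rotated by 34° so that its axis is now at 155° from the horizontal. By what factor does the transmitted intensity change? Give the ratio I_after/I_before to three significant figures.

I_new/I_old ≈ 2.28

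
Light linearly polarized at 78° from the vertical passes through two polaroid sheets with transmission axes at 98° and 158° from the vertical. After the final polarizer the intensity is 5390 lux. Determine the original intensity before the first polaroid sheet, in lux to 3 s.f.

I₀ ≈ 2.44e4 lux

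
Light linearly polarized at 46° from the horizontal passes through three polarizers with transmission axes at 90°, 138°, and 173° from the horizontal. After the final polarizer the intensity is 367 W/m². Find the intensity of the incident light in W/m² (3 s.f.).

I₀ ≈ 2360 W/m²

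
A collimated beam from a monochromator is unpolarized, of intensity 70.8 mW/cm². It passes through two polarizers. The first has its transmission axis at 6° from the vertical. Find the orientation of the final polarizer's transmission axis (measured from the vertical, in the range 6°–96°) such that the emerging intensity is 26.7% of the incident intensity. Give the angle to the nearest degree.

Unpolarized light through the first polarizer → I₁ = ½ I₀, now polarized at 6°.
Need I₂/I₀ = 0.267, so cos²(θ − 6°) = 0.267 / 0.5 = 0.534.
θ − 6° = arccos(√0.534) = 43.1°, giving θ ≈ 6 + 43.1 = 49.1°.

θ ≈ 49°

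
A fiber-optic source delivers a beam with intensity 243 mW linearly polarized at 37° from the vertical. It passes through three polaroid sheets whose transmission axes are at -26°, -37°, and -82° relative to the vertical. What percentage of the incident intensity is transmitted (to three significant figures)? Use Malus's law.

By Malus's law, I₁ = 243 mW · cos²(63°) = 50.08 mW.
I₂ = I₁ · cos²(11°) = 50.08 · 0.9636 = 48.26 mW.
I₃ = I₂ · cos²(45°) = 48.26 · 0.5 = 24.13 mW.
That is 9.93% of the incident intensity.

≈ 9.93%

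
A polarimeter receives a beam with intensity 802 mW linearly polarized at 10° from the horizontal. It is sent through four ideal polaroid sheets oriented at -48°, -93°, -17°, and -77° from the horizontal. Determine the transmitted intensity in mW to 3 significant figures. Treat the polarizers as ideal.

By Malus's law, I₁ = 802 mW · cos²(58°) = 225.2 mW.
I₂ = I₁ · cos²(45°) = 225.2 · 0.5 = 112.6 mW.
I₃ = I₂ · cos²(76°) = 112.6 · 0.05853 = 6.59 mW.
I₄ = I₃ · cos²(60°) = 6.59 · 0.25 = 1.648 mW.

I ≈ 1.65 mW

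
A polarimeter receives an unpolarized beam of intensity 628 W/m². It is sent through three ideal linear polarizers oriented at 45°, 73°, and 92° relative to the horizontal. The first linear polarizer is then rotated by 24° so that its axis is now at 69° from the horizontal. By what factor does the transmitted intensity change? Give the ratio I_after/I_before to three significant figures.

I_new/I_old ≈ 1.28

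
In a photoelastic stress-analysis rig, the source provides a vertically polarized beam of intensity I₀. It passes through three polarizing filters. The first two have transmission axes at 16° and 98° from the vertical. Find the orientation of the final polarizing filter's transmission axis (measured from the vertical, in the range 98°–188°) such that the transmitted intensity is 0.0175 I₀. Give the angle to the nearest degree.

θ ≈ 107°

I₁ = I₀ cos²(16° − 0°) = I₀ cos²(16°) = 0.924 I₀.
I₂ = I₁ cos²(98° − 16°) = 0.924 I₀ · cos²(82°) = 0.0179 I₀.
Need I₃/I₀ = 0.0175, so cos²(θ − 98°) = 0.0175 / 0.0179 = 0.9778.
θ − 98° = arccos(√0.9778) = 8.6°, giving θ ≈ 98 + 8.6 = 106.6°.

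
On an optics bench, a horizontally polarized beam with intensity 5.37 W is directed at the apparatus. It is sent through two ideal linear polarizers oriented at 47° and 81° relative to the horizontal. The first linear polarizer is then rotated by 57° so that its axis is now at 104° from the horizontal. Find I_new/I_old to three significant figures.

Before rotation:
I₁ = I₀ cos²(47° − 0°) = I₀ cos²(47°) = 0.4651 I₀.
I₂ = I₁ cos²(81° − 47°) = 0.4651 I₀ · cos²(34°) = 0.3197 I₀.
After rotation:
I₁ = I₀ cos²(104° − 0°) = I₀ cos²(76°) = 0.05853 I₀.
I₂ = I₁ cos²(81° − 104°) = 0.05853 I₀ · cos²(23°) = 0.04959 I₀.
Ratio = 0.04959 / 0.3197 = 0.1551.

I_new/I_old ≈ 0.155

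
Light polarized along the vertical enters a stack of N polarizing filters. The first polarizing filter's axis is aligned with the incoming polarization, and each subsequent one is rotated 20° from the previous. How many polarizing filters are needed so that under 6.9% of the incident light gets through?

N = 23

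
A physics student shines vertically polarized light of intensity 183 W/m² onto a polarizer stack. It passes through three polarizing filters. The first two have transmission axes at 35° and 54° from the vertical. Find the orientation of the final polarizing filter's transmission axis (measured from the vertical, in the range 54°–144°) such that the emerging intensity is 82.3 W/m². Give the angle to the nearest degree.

I₁ = I₀ cos²(35° − 0°) = I₀ cos²(35°) = 0.671 I₀.
I₂ = I₁ cos²(54° − 35°) = 0.671 I₀ · cos²(19°) = 0.5999 I₀.
Target fraction: 82.3 / 183 W/m² = 0.4497 of I₀.
Need I₃/I₀ = 0.4497, so cos²(θ − 54°) = 0.4497 / 0.5999 = 0.7497.
θ − 54° = arccos(√0.7497) = 30.0°, giving θ ≈ 54 + 30.0 = 84.0°.

θ ≈ 84°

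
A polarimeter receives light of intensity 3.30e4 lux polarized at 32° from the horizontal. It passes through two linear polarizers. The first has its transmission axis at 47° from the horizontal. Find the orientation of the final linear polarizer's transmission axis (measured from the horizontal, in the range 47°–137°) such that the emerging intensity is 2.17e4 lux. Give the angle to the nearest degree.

By Malus's law, I₁ = I₀ cos²(47° − 32°) = I₀ cos²(15°) = 0.933 I₀.
Target fraction: 2.17e4 / 3.30e4 lux = 0.6576 of I₀.
Need I₂/I₀ = 0.6576, so cos²(θ − 47°) = 0.6576 / 0.933 = 0.7048.
θ − 47° = arccos(√0.7048) = 32.9°, giving θ ≈ 47 + 32.9 = 79.9°.

θ ≈ 80°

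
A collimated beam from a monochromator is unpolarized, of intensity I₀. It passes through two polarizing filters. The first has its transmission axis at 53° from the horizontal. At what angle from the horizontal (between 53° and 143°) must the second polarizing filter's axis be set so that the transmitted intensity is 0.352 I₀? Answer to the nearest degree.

θ ≈ 86°

Unpolarized light through the first polarizer → I₁ = ½ I₀, now polarized at 53°.
Need I₂/I₀ = 0.352, so cos²(θ − 53°) = 0.352 / 0.5 = 0.704.
θ − 53° = arccos(√0.704) = 33.0°, giving θ ≈ 53 + 33.0 = 86.0°.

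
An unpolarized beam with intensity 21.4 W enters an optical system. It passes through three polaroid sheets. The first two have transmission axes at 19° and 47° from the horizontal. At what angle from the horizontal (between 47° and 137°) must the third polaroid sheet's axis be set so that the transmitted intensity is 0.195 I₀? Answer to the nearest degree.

θ ≈ 92°

Unpolarized light through the first polarizer → I₁ = ½ I₀, now polarized at 19°.
I₂ = I₁ cos²(47° − 19°) = 0.5 I₀ · cos²(28°) = 0.3898 I₀.
Need I₃/I₀ = 0.195, so cos²(θ − 47°) = 0.195 / 0.3898 = 0.5003.
θ − 47° = arccos(√0.5003) = 45.0°, giving θ ≈ 47 + 45.0 = 92.0°.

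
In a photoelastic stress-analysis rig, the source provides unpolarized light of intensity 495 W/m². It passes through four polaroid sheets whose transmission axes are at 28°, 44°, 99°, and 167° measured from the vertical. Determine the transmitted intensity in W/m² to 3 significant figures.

I ≈ 10.6 W/m²

Unpolarized light through the first polarizer → I₁ = 495 W/m²/2 = 247.5 W/m², polarized at 28°.
I₂ = I₁ · cos²(16°) = 247.5 · 0.924 = 228.7 W/m².
I₃ = I₂ · cos²(55°) = 228.7 · 0.329 = 75.24 W/m².
I₄ = I₃ · cos²(68°) = 75.24 · 0.1403 = 10.56 W/m².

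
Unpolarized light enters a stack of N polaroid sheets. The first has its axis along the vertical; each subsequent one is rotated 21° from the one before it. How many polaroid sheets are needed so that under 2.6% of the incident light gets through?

First polarizer halves the unpolarized light: factor 1/2.
Each further stage multiplies by cos²(21°) = 0.8716.
After N polarizers: T = 0.5·0.8716^(N−1). Require T < 0.026 ⇒ N−1 > ln(0.026/0.5)/ln(0.8716) = 21.51, so N−1 ≥ 22 and N = 23.
Check: N=23 gives T = 0.0243 < 0.026; N=22 gives T = 0.02788.

N = 23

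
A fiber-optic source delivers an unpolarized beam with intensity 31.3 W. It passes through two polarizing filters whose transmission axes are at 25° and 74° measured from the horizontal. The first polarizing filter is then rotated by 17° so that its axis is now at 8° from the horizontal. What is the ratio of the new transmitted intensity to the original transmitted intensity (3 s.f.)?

I_new/I_old ≈ 0.384

Before rotation:
Unpolarized light through the first polarizer → I₁ = ½ I₀, now polarized at 25°.
I₂ = I₁ cos²(74° − 25°) = 0.5 I₀ · cos²(49°) = 0.2152 I₀.
After rotation:
Unpolarized light through the first polarizer → I₁ = ½ I₀, now polarized at 8°.
I₂ = I₁ cos²(74° − 8°) = 0.5 I₀ · cos²(66°) = 0.08272 I₀.
Ratio = 0.08272 / 0.2152 = 0.3844.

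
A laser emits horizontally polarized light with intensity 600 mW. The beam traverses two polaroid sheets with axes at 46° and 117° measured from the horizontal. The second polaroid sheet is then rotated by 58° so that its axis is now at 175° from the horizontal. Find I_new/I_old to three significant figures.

Before rotation:
By Malus's law, I₁ = I₀ cos²(46° − 0°) = I₀ cos²(46°) = 0.4826 I₀.
I₂ = I₁ cos²(117° − 46°) = 0.4826 I₀ · cos²(71°) = 0.05115 I₀.
After rotation:
I₁ = I₀ cos²(46° − 0°) = I₀ cos²(46°) = 0.4826 I₀.
Angle between axes 1 and 2: 51°. I₂ = 0.4826 I₀ · cos²(51°) = 0.1911 I₀.
Ratio = 0.1911 / 0.05115 = 3.736.

I_new/I_old ≈ 3.74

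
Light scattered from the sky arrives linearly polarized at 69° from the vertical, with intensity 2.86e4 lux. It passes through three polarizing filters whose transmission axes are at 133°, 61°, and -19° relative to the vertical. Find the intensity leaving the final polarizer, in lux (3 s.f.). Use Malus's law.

I ≈ 15.8 lux

By Malus's law, I₁ = 2.86e4 lux · cos²(64°) = 5496 lux.
I₂ = I₁ · cos²(72°) = 5496 · 0.09549 = 524.8 lux.
I₃ = I₂ · cos²(80°) = 524.8 · 0.03015 = 15.83 lux.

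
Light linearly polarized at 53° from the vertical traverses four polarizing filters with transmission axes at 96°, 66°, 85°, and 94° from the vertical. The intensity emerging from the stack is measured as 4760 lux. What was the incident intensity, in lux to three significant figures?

I₀ ≈ 1.36e4 lux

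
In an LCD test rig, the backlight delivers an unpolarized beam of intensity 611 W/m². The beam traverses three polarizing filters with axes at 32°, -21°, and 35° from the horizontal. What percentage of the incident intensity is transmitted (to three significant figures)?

Unpolarized light through the first polarizer → I₁ = 611 W/m²/2 = 305.5 W/m², polarized at 32°.
I₂ = I₁ · cos²(53°) = 305.5 · 0.3622 = 110.6 W/m².
I₃ = I₂ · cos²(56°) = 110.6 · 0.3127 = 34.6 W/m².
That is 5.663% of the incident intensity.

≈ 5.66%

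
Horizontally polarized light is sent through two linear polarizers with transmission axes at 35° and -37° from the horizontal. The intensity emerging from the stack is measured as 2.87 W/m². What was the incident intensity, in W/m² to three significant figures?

I₀ ≈ 44.8 W/m²

I₁ = I₀ cos²(35° − 0°) = I₀ cos²(35°) = 0.671 I₀.
I₂ = I₁ cos²(-37° − 35°) = 0.671 I₀ · cos²(72°) = 0.06408 I₀.
So 2.87 W/m² = 0.06408 I₀, giving I₀ = 2.87/0.06408 = 44.79 W/m².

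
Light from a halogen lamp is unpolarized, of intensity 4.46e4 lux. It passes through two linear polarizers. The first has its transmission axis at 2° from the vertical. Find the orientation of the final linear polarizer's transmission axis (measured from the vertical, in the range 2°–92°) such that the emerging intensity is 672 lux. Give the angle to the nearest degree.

θ ≈ 82°

Unpolarized light through the first polarizer → I₁ = ½ I₀, now polarized at 2°.
Target fraction: 672 / 4.46e4 lux = 0.01507 of I₀.
Need I₂/I₀ = 0.01507, so cos²(θ − 2°) = 0.01507 / 0.5 = 0.03013.
θ − 2° = arccos(√0.03013) = 80.0°, giving θ ≈ 2 + 80.0 = 82.0°.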